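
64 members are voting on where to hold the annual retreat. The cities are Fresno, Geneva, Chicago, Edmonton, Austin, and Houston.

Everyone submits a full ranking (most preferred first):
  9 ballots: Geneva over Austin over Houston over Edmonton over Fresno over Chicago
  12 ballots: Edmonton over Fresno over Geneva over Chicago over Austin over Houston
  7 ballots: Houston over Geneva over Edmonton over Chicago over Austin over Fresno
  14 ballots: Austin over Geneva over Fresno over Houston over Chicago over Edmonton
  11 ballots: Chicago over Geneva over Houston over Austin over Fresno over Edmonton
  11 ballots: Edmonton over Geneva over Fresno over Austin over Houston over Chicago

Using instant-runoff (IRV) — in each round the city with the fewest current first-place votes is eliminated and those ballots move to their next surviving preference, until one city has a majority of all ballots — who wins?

Geneva

Round 1: Fresno 0, Geneva 9, Chicago 11, Edmonton 23, Austin 14, Houston 7. Fresno eliminated.
Round 2: Geneva 9, Chicago 11, Edmonton 23, Austin 14, Houston 7. Houston eliminated.
Round 3: Geneva 16, Chicago 11, Edmonton 23, Austin 14. Chicago eliminated.
Round 4: Geneva 27, Edmonton 23, Austin 14. Austin eliminated.
Round 5: Geneva 41, Edmonton 23. Geneva has a majority (≥33).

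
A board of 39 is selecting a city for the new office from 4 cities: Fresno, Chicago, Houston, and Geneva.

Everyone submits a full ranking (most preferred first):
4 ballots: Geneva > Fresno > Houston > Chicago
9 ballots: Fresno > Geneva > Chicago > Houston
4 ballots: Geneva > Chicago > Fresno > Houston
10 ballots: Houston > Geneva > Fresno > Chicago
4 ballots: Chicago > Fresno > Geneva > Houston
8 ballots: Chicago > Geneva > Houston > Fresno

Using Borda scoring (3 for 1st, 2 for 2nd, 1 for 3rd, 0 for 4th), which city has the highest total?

Geneva

Fresno: 4×2 + 9×3 + 4×1 + 10×1 + 4×2 + 8×0 = 57
Chicago: 4×0 + 9×1 + 4×2 + 10×0 + 4×3 + 8×3 = 53
Houston: 4×1 + 9×0 + 4×0 + 10×3 + 4×0 + 8×1 = 42
Geneva: 4×3 + 9×2 + 4×3 + 10×2 + 4×1 + 8×2 = 82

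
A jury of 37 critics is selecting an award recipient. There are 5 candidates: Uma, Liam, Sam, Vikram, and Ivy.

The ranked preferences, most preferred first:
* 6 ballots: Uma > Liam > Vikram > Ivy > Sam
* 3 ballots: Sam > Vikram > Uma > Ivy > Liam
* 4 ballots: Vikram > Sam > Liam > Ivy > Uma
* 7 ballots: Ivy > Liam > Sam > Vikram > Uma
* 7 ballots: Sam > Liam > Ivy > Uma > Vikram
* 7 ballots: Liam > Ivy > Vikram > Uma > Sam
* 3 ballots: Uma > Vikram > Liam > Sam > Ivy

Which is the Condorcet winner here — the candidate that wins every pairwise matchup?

Liam vs Uma: 25–12
Liam vs Sam: 23–14
Liam vs Vikram: 27–10
Liam vs Ivy: 27–10
Liam beats every other candidate.

Liam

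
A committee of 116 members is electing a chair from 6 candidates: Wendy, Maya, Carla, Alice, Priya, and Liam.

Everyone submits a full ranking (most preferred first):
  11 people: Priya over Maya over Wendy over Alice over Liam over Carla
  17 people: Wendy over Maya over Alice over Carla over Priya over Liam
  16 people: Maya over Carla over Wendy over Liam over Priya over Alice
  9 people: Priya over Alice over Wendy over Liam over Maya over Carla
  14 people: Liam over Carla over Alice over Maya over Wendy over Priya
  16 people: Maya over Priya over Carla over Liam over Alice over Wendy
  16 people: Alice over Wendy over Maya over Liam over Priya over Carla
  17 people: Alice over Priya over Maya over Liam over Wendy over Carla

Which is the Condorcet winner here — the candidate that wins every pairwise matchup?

Maya

Maya vs Wendy: 74–42
Maya vs Carla: 102–14
Maya vs Alice: 60–56
Maya vs Priya: 79–37
Maya vs Liam: 93–23
Maya beats every other candidate.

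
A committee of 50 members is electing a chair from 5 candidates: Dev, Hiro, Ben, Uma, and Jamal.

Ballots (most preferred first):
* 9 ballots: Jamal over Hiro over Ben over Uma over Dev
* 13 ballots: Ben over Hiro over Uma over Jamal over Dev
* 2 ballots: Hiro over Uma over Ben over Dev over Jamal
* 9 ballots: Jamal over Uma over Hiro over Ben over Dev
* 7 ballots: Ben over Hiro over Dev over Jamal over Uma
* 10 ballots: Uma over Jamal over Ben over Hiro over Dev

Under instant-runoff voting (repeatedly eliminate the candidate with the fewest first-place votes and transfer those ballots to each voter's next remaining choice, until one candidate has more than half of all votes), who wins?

Round 1: Dev 0, Hiro 2, Ben 20, Uma 10, Jamal 18. Dev eliminated.
Round 2: Hiro 2, Ben 20, Uma 10, Jamal 18. Hiro eliminated.
Round 3: Ben 20, Uma 12, Jamal 18. Uma eliminated.
Round 4: Ben 22, Jamal 28. Jamal has a majority (≥26).

Jamal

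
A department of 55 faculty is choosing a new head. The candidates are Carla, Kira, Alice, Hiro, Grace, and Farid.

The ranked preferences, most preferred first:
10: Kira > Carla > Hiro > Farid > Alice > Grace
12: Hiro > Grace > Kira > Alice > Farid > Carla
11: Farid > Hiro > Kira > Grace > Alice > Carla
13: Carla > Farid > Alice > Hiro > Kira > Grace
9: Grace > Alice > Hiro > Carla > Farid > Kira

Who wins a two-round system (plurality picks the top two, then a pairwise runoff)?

Hiro

Round 1 first-place votes: Carla 13, Kira 10, Alice 0, Hiro 12, Grace 9, Farid 11. Carla and Hiro advance.
Runoff: Carla is ranked above Hiro on 23 ballots, Hiro above Carla on 32.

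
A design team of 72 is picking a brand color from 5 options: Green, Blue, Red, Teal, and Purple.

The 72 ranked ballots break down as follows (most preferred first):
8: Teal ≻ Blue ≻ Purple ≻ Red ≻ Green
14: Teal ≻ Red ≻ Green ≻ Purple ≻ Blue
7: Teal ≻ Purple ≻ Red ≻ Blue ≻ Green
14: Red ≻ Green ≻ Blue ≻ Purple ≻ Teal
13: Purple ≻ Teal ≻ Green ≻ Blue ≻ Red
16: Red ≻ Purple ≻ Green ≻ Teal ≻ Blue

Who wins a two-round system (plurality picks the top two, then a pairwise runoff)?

Teal

Round 1 first-place votes: Green 0, Blue 0, Red 30, Teal 29, Purple 13. Red and Teal advance.
Runoff: Red is ranked above Teal on 30 ballots, Teal above Red on 42.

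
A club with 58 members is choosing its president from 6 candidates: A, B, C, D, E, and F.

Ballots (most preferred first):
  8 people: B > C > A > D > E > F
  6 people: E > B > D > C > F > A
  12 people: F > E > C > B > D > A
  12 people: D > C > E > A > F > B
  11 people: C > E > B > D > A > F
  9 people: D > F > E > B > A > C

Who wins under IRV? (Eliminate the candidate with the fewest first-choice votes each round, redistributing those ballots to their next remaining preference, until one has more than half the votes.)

B

Round 1: A 0, B 8, C 11, D 21, E 6, F 12. A eliminated.
Round 2: B 8, C 11, D 21, E 6, F 12. E eliminated.
Round 3: B 14, C 11, D 21, F 12. C eliminated.
Round 4: B 25, D 21, F 12. F eliminated.
Round 5: B 37, D 21. B has a majority (≥30).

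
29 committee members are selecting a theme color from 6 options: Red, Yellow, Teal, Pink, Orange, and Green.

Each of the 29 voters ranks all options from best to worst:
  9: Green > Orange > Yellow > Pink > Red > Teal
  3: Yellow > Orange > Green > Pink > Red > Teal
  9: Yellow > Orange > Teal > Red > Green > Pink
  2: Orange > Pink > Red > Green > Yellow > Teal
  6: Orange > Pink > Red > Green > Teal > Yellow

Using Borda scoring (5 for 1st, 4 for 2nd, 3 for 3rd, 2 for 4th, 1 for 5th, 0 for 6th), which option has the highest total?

Orange

Red: 9×1 + 3×1 + 9×2 + 2×3 + 6×3 = 54
Yellow: 9×3 + 3×5 + 9×5 + 2×1 + 6×0 = 89
Teal: 9×0 + 3×0 + 9×3 + 2×0 + 6×1 = 33
Pink: 9×2 + 3×2 + 9×0 + 2×4 + 6×4 = 56
Orange: 9×4 + 3×4 + 9×4 + 2×5 + 6×5 = 124
Green: 9×5 + 3×3 + 9×1 + 2×2 + 6×2 = 79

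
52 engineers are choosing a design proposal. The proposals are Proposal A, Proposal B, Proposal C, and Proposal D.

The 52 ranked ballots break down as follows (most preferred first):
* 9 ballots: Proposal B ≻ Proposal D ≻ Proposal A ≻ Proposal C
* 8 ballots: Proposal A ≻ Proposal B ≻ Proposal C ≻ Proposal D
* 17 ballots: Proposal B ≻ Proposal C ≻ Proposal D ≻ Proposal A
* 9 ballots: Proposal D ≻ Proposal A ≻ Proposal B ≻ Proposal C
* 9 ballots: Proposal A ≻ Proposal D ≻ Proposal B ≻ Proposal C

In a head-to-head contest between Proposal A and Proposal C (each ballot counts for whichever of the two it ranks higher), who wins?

Proposal A is ranked above Proposal C on 35 ballots; Proposal C above Proposal A on 17.

Proposal A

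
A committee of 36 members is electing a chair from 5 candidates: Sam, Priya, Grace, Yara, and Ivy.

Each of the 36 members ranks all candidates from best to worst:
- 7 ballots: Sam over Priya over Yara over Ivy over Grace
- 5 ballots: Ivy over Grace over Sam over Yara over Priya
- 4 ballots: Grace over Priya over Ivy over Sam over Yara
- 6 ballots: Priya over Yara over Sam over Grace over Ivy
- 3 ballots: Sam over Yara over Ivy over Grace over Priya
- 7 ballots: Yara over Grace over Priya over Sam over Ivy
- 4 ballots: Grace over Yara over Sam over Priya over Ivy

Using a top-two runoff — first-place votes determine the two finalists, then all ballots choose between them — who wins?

Grace

Round 1 first-place votes: Sam 10, Priya 6, Grace 8, Yara 7, Ivy 5. Sam and Grace advance.
Runoff: Sam is ranked above Grace on 16 ballots, Grace above Sam on 20.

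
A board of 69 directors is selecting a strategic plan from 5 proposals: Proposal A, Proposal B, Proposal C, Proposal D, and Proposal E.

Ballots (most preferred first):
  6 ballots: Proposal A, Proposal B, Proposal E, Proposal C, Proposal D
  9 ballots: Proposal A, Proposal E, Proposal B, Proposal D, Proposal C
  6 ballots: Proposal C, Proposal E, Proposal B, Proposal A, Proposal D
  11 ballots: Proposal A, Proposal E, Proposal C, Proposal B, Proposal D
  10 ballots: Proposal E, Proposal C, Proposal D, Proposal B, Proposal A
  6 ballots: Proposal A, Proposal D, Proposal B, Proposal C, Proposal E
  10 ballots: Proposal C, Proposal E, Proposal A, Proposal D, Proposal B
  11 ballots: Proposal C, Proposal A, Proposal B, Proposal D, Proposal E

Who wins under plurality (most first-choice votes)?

Proposal A

First-place votes: Proposal A 32, Proposal B 0, Proposal C 27, Proposal D 0, Proposal E 10.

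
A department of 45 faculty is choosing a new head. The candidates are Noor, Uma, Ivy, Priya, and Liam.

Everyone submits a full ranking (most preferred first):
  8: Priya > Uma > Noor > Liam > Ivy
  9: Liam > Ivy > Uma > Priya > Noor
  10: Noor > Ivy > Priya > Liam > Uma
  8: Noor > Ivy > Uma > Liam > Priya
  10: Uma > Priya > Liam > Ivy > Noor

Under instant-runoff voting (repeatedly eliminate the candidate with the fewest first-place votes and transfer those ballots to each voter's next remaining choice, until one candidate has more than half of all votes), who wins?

Uma

Round 1: Noor 18, Uma 10, Ivy 0, Priya 8, Liam 9. Ivy eliminated.
Round 2: Noor 18, Uma 10, Priya 8, Liam 9. Priya eliminated.
Round 3: Noor 18, Uma 18, Liam 9. Liam eliminated.
Round 4: Noor 18, Uma 27. Uma has a majority (≥23).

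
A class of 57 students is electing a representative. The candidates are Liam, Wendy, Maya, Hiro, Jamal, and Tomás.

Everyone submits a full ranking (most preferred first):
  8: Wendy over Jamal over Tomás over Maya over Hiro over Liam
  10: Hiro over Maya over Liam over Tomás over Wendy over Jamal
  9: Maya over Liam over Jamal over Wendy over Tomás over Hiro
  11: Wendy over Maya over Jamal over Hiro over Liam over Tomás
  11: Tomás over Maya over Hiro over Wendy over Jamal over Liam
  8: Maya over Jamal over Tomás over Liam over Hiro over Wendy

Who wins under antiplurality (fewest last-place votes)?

Maya

Last-place votes: Liam 19, Wendy 8, Maya 0, Hiro 9, Jamal 10, Tomás 11.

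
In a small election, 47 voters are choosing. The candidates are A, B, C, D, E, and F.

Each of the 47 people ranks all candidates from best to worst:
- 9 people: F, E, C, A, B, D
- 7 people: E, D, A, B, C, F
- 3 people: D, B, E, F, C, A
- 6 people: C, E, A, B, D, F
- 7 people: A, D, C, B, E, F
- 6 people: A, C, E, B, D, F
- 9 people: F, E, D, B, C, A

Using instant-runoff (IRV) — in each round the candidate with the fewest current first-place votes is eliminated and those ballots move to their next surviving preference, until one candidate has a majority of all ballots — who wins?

Round 1: A 13, B 0, C 6, D 3, E 7, F 18. B eliminated.
Round 2: A 13, C 6, D 3, E 7, F 18. D eliminated.
Round 3: A 13, C 6, E 10, F 18. C eliminated.
Round 4: A 13, E 16, F 18. A eliminated.
Round 5: E 29, F 18. E has a majority (≥24).

E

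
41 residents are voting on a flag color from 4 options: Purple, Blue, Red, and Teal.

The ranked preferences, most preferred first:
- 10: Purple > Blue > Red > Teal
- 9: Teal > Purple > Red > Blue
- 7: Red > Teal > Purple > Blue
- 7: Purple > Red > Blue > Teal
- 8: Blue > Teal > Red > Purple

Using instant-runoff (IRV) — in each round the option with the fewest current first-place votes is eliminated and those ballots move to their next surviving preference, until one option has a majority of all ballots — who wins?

Teal

Round 1: Purple 17, Blue 8, Red 7, Teal 9. Red eliminated.
Round 2: Purple 17, Blue 8, Teal 16. Blue eliminated.
Round 3: Purple 17, Teal 24. Teal has a majority (≥21).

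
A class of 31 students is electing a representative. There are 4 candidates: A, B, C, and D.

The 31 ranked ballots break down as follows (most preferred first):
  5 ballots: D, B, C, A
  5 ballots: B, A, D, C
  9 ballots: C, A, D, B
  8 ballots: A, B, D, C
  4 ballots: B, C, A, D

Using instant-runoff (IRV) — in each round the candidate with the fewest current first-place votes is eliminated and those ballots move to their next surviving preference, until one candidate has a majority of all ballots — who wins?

Round 1: A 8, B 9, C 9, D 5. D eliminated.
Round 2: A 8, B 14, C 9. A eliminated.
Round 3: B 22, C 9. B has a majority (≥16).

B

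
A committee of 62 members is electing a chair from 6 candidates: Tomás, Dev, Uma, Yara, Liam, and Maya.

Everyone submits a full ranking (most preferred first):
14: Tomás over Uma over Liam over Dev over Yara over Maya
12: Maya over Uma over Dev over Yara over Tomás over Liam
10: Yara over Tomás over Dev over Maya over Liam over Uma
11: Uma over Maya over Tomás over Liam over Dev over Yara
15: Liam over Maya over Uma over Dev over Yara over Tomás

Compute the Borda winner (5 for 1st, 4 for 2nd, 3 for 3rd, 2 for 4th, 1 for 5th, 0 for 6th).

Uma

Tomás: 14×5 + 12×1 + 10×4 + 11×3 + 15×0 = 155
Dev: 14×2 + 12×3 + 10×3 + 11×1 + 15×2 = 135
Uma: 14×4 + 12×4 + 10×0 + 11×5 + 15×3 = 204
Yara: 14×1 + 12×2 + 10×5 + 11×0 + 15×1 = 103
Liam: 14×3 + 12×0 + 10×1 + 11×2 + 15×5 = 149
Maya: 14×0 + 12×5 + 10×2 + 11×4 + 15×4 = 184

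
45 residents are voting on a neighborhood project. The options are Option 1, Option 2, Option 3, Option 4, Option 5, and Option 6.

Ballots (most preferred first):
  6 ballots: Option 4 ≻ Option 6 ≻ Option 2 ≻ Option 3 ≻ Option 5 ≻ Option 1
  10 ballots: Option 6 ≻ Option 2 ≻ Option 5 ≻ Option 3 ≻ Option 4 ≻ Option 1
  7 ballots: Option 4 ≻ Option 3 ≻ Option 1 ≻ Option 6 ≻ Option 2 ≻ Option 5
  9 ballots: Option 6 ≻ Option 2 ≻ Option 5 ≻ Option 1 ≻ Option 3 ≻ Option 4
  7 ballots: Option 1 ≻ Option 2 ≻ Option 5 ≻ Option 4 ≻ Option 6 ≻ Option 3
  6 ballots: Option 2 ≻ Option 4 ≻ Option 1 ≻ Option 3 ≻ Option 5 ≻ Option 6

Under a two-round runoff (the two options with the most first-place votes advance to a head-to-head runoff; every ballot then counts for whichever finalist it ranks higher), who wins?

Option 4

Round 1 first-place votes: Option 1 7, Option 2 6, Option 3 0, Option 4 13, Option 5 0, Option 6 19. Option 6 and Option 4 advance.
Runoff: Option 6 is ranked above Option 4 on 19 ballots, Option 4 above Option 6 on 26.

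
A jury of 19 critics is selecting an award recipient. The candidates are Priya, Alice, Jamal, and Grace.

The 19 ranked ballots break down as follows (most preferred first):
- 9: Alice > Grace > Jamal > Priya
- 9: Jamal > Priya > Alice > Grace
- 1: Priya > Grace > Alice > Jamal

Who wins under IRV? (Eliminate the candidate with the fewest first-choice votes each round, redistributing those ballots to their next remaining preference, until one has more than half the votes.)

Round 1: Priya 1, Alice 9, Jamal 9, Grace 0. Grace eliminated.
Round 2: Priya 1, Alice 9, Jamal 9. Priya eliminated.
Round 3: Alice 10, Jamal 9. Alice has a majority (≥10).

Alice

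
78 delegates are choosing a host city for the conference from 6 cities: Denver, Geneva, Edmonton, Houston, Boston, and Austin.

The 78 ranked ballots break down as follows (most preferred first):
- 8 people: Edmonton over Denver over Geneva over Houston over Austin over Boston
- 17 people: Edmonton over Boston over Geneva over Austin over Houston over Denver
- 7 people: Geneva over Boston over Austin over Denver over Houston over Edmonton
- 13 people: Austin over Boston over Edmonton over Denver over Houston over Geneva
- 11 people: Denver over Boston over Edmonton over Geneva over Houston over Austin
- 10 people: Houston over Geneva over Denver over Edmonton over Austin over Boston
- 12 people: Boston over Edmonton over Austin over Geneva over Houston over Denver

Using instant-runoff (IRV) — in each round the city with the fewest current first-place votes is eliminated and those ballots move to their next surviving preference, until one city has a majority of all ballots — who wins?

Round 1: Denver 11, Geneva 7, Edmonton 25, Houston 10, Boston 12, Austin 13. Geneva eliminated.
Round 2: Denver 11, Edmonton 25, Houston 10, Boston 19, Austin 13. Houston eliminated.
Round 3: Denver 21, Edmonton 25, Boston 19, Austin 13. Austin eliminated.
Round 4: Denver 21, Edmonton 25, Boston 32. Denver eliminated.
Round 5: Edmonton 35, Boston 43. Boston has a majority (≥40).

Boston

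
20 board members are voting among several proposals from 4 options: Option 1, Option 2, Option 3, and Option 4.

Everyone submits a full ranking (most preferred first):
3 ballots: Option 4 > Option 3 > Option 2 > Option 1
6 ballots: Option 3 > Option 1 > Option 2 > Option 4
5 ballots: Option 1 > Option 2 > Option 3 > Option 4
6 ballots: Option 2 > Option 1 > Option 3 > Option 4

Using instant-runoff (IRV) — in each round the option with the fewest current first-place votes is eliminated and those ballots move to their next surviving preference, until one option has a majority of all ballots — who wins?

Option 2

Round 1: Option 1 5, Option 2 6, Option 3 6, Option 4 3. Option 4 eliminated.
Round 2: Option 1 5, Option 2 6, Option 3 9. Option 1 eliminated.
Round 3: Option 2 11, Option 3 9. Option 2 has a majority (≥11).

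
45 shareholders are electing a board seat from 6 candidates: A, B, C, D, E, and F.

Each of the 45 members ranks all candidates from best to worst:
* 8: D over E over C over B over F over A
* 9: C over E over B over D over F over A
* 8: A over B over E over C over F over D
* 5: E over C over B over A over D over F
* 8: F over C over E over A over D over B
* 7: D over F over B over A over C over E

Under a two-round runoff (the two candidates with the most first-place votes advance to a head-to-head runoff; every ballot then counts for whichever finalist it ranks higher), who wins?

C

Round 1 first-place votes: A 8, B 0, C 9, D 15, E 5, F 8. D and C advance.
Runoff: D is ranked above C on 15 ballots, C above D on 30.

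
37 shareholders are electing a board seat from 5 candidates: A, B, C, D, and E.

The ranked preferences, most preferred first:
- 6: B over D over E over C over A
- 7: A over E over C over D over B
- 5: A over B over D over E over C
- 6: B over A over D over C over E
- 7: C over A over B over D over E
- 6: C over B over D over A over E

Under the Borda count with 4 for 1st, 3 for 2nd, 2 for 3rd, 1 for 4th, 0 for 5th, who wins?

B

A: 6×0 + 7×4 + 5×4 + 6×3 + 7×3 + 6×1 = 93
B: 6×4 + 7×0 + 5×3 + 6×4 + 7×2 + 6×3 = 95
C: 6×1 + 7×2 + 5×0 + 6×1 + 7×4 + 6×4 = 78
D: 6×3 + 7×1 + 5×2 + 6×2 + 7×1 + 6×2 = 66
E: 6×2 + 7×3 + 5×1 + 6×0 + 7×0 + 6×0 = 38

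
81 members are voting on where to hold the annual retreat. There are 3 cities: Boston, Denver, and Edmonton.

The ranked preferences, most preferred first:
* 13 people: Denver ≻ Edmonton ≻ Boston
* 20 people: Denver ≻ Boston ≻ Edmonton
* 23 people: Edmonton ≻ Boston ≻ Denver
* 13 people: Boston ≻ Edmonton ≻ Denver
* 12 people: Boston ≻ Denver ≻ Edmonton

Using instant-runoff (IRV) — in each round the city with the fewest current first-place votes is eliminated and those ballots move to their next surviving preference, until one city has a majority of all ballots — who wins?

Round 1: Boston 25, Denver 33, Edmonton 23. Edmonton eliminated.
Round 2: Boston 48, Denver 33. Boston has a majority (≥41).

Boston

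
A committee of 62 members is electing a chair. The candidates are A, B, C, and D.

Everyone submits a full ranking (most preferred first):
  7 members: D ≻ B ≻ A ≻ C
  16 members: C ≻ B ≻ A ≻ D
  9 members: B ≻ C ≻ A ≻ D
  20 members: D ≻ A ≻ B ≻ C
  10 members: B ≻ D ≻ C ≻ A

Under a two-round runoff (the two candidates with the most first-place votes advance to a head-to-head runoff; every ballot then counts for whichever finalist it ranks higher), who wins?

B

Round 1 first-place votes: A 0, B 19, C 16, D 27. D and B advance.
Runoff: D is ranked above B on 27 ballots, B above D on 35.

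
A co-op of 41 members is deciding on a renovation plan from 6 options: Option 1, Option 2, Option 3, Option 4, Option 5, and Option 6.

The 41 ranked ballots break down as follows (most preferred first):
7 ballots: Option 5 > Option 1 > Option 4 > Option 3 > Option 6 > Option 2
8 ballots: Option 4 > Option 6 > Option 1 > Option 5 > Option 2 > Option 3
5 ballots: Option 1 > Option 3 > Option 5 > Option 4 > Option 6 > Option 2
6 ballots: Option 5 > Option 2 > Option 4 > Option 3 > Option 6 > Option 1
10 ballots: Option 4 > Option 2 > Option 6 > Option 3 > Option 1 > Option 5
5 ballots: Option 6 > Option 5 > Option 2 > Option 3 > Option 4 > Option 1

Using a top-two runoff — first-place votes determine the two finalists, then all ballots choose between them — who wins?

Round 1 first-place votes: Option 1 5, Option 2 0, Option 3 0, Option 4 18, Option 5 13, Option 6 5. Option 4 and Option 5 advance.
Runoff: Option 4 is ranked above Option 5 on 18 ballots, Option 5 above Option 4 on 23.

Option 5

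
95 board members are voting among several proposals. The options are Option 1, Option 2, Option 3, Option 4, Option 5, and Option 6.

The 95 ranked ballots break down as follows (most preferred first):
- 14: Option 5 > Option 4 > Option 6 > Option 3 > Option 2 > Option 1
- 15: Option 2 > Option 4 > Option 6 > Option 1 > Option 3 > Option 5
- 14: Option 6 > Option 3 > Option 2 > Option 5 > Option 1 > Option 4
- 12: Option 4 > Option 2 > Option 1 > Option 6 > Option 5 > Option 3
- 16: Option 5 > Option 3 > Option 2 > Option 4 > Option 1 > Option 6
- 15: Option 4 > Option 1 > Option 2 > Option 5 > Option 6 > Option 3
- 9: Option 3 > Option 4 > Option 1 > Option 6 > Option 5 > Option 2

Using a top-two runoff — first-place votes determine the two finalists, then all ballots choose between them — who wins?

Option 4

Round 1 first-place votes: Option 1 0, Option 2 15, Option 3 9, Option 4 27, Option 5 30, Option 6 14. Option 5 and Option 4 advance.
Runoff: Option 5 is ranked above Option 4 on 44 ballots, Option 4 above Option 5 on 51.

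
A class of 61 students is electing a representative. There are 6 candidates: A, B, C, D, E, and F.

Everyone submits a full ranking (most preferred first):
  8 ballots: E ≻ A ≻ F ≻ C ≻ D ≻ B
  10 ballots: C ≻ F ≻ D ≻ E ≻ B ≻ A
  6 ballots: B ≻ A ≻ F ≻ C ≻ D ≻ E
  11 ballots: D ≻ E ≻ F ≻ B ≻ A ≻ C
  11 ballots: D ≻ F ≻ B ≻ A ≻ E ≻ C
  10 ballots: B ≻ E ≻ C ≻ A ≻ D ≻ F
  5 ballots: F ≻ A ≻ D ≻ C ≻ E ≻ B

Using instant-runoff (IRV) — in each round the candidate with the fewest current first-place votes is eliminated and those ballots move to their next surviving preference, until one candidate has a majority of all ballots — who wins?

Round 1: A 0, B 16, C 10, D 22, E 8, F 5. A eliminated.
Round 2: B 16, C 10, D 22, E 8, F 5. F eliminated.
Round 3: B 16, C 10, D 27, E 8. E eliminated.
Round 4: B 16, C 18, D 27. B eliminated.
Round 5: C 34, D 27. C has a majority (≥31).

C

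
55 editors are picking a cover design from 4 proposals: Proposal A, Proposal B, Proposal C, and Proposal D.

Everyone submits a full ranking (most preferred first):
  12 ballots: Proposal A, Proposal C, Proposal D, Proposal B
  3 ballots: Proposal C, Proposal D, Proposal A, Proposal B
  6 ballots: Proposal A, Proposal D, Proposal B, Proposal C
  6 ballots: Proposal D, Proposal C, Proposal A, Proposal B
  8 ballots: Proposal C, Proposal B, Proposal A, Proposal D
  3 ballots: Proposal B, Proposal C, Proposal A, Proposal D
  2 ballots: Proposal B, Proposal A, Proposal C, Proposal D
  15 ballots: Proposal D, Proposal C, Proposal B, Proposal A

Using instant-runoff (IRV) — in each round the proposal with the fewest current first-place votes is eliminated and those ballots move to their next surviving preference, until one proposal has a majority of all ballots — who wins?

Proposal A

Round 1: Proposal A 18, Proposal B 5, Proposal C 11, Proposal D 21. Proposal B eliminated.
Round 2: Proposal A 20, Proposal C 14, Proposal D 21. Proposal C eliminated.
Round 3: Proposal A 31, Proposal D 24. Proposal A has a majority (≥28).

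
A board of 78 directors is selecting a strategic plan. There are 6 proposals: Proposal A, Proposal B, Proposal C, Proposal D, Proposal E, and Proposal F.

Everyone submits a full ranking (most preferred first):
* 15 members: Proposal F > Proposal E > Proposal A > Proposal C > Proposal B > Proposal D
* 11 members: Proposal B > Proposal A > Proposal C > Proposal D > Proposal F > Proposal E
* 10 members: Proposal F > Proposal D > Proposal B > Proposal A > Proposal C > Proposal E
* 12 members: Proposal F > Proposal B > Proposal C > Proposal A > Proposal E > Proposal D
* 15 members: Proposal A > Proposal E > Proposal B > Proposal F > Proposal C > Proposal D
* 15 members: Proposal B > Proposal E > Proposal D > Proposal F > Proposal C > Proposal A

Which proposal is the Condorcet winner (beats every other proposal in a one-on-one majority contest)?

Proposal B

Proposal B vs Proposal A: 48–30
Proposal B vs Proposal C: 63–15
Proposal B vs Proposal D: 68–10
Proposal B vs Proposal E: 48–30
Proposal B vs Proposal F: 41–37
Proposal B beats every other proposal.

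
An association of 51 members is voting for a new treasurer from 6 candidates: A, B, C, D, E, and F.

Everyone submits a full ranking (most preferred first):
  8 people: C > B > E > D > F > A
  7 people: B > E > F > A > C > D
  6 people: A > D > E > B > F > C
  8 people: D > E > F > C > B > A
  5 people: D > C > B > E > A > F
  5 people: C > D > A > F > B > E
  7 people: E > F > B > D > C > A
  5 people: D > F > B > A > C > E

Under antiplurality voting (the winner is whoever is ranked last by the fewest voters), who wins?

B

Last-place votes: A 23, B 0, C 6, D 7, E 10, F 5.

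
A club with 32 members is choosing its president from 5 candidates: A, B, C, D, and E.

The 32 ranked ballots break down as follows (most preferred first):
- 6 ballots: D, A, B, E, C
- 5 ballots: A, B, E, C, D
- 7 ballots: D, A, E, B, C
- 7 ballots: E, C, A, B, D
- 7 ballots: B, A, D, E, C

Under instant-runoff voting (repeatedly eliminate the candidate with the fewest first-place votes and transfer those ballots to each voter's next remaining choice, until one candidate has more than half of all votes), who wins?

Round 1: A 5, B 7, C 0, D 13, E 7. C eliminated.
Round 2: A 5, B 7, D 13, E 7. A eliminated.
Round 3: B 12, D 13, E 7. E eliminated.
Round 4: B 19, D 13. B has a majority (≥17).

B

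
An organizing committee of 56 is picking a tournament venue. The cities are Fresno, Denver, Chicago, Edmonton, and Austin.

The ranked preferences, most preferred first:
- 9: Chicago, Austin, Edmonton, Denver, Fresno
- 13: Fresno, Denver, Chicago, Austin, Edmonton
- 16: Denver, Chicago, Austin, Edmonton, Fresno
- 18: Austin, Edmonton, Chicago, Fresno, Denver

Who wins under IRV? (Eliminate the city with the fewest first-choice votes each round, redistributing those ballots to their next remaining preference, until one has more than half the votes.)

Round 1: Fresno 13, Denver 16, Chicago 9, Edmonton 0, Austin 18. Edmonton eliminated.
Round 2: Fresno 13, Denver 16, Chicago 9, Austin 18. Chicago eliminated.
Round 3: Fresno 13, Denver 16, Austin 27. Fresno eliminated.
Round 4: Denver 29, Austin 27. Denver has a majority (≥29).

Denver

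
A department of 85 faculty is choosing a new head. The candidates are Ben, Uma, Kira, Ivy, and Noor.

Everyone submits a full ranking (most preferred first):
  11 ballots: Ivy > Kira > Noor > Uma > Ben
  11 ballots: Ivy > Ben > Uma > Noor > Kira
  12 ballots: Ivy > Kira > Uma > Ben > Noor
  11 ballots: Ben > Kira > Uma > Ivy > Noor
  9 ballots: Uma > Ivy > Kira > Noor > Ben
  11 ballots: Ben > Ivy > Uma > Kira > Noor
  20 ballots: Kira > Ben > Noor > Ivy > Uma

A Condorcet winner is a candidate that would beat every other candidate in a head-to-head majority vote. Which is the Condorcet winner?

Ivy

Ivy vs Ben: 43–42
Ivy vs Uma: 65–20
Ivy vs Kira: 54–31
Ivy vs Noor: 65–20
Ivy beats every other candidate.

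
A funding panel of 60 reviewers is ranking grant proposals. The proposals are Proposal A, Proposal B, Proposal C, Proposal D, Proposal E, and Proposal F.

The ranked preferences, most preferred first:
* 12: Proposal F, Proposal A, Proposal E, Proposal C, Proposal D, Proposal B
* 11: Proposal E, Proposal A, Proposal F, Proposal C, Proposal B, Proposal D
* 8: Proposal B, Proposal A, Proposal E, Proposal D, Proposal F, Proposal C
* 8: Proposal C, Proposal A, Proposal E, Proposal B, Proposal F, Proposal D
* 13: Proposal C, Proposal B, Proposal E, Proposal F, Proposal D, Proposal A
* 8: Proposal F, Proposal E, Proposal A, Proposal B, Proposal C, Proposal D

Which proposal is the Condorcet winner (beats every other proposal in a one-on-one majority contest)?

Proposal E vs Proposal A: 32–28
Proposal E vs Proposal B: 39–21
Proposal E vs Proposal C: 39–21
Proposal E vs Proposal D: 60–0
Proposal E vs Proposal F: 40–20
Proposal E beats every other proposal.

Proposal E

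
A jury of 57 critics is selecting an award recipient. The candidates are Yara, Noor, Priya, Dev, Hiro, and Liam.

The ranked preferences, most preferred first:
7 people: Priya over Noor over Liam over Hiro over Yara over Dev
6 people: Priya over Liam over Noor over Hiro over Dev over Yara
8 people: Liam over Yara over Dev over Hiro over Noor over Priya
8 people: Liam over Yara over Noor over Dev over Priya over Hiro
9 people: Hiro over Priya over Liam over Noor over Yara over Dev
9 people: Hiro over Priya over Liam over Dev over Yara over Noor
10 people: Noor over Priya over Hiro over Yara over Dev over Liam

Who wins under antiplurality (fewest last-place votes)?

Last-place votes: Yara 6, Noor 9, Priya 8, Dev 16, Hiro 8, Liam 10.

Yara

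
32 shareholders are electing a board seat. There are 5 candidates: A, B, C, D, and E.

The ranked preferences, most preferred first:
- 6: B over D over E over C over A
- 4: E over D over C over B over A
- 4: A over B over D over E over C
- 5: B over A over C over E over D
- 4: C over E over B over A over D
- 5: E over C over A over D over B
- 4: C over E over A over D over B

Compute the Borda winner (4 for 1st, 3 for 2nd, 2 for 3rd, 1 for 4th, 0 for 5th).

A: 6×0 + 4×0 + 4×4 + 5×3 + 4×1 + 5×2 + 4×2 = 53
B: 6×4 + 4×1 + 4×3 + 5×4 + 4×2 + 5×0 + 4×0 = 68
C: 6×1 + 4×2 + 4×0 + 5×2 + 4×4 + 5×3 + 4×4 = 71
D: 6×3 + 4×3 + 4×2 + 5×0 + 4×0 + 5×1 + 4×1 = 47
E: 6×2 + 4×4 + 4×1 + 5×1 + 4×3 + 5×4 + 4×3 = 81

E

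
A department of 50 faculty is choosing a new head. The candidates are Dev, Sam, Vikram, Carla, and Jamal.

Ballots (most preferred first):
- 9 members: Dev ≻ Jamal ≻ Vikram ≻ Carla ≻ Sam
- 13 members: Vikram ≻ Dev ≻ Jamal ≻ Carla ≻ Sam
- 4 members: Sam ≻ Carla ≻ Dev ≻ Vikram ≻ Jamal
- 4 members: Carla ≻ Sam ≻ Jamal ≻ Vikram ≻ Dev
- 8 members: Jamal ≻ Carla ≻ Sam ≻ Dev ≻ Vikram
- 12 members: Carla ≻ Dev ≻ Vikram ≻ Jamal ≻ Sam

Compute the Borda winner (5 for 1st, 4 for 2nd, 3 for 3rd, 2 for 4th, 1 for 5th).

Dev

Dev: 9×5 + 13×4 + 4×3 + 4×1 + 8×2 + 12×4 = 177
Sam: 9×1 + 13×1 + 4×5 + 4×4 + 8×3 + 12×1 = 94
Vikram: 9×3 + 13×5 + 4×2 + 4×2 + 8×1 + 12×3 = 152
Carla: 9×2 + 13×2 + 4×4 + 4×5 + 8×4 + 12×5 = 172
Jamal: 9×4 + 13×3 + 4×1 + 4×3 + 8×5 + 12×2 = 155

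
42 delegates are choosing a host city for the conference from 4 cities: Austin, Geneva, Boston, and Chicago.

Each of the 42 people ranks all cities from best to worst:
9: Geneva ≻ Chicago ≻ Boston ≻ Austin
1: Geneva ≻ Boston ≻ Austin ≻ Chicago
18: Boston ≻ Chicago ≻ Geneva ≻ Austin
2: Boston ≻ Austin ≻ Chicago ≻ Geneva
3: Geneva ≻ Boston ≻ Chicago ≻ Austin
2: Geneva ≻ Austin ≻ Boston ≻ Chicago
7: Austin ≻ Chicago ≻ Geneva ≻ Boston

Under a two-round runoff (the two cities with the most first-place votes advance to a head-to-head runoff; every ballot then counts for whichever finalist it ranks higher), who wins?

Geneva

Round 1 first-place votes: Austin 7, Geneva 15, Boston 20, Chicago 0. Boston and Geneva advance.
Runoff: Boston is ranked above Geneva on 20 ballots, Geneva above Boston on 22.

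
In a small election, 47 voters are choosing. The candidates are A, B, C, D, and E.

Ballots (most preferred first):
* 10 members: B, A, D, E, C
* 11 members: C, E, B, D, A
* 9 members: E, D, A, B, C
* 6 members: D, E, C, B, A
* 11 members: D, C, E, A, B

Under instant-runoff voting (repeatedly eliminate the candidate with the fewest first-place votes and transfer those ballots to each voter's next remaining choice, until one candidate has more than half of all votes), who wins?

Round 1: A 0, B 10, C 11, D 17, E 9. A eliminated.
Round 2: B 10, C 11, D 17, E 9. E eliminated.
Round 3: B 10, C 11, D 26. D has a majority (≥24).

D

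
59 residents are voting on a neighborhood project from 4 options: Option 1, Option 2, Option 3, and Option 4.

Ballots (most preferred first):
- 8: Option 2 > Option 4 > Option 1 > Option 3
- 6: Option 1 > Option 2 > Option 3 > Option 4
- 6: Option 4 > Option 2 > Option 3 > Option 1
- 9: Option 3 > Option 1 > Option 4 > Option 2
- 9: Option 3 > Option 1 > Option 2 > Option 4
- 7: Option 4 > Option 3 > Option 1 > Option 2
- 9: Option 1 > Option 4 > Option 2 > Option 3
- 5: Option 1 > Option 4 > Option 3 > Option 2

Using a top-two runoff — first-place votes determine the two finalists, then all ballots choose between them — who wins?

Option 3

Round 1 first-place votes: Option 1 20, Option 2 8, Option 3 18, Option 4 13. Option 1 and Option 3 advance.
Runoff: Option 1 is ranked above Option 3 on 28 ballots, Option 3 above Option 1 on 31.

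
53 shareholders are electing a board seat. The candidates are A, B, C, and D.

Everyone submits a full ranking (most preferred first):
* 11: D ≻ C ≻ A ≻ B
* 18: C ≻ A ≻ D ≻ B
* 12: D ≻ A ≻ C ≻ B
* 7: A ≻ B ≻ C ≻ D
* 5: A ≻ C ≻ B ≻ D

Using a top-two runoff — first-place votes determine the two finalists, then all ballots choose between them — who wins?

Round 1 first-place votes: A 12, B 0, C 18, D 23. D and C advance.
Runoff: D is ranked above C on 23 ballots, C above D on 30.

C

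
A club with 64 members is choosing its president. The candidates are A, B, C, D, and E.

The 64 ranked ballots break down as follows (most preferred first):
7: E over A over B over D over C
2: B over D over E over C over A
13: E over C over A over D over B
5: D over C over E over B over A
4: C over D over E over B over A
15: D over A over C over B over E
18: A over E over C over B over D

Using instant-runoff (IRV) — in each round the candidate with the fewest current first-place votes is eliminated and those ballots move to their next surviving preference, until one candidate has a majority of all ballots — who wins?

Round 1: A 18, B 2, C 4, D 20, E 20. B eliminated.
Round 2: A 18, C 4, D 22, E 20. C eliminated.
Round 3: A 18, D 26, E 20. A eliminated.
Round 4: D 26, E 38. E has a majority (≥33).

E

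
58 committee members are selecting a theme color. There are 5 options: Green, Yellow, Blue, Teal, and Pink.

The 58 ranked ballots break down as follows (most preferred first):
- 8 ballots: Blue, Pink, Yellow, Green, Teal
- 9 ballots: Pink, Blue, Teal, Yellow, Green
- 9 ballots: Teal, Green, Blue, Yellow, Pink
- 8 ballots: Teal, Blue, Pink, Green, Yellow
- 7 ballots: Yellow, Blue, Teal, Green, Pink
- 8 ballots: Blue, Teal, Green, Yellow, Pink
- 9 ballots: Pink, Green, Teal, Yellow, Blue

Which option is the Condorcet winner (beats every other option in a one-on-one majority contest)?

Blue

Blue vs Green: 40–18
Blue vs Yellow: 42–16
Blue vs Teal: 32–26
Blue vs Pink: 40–18
Blue beats every other option.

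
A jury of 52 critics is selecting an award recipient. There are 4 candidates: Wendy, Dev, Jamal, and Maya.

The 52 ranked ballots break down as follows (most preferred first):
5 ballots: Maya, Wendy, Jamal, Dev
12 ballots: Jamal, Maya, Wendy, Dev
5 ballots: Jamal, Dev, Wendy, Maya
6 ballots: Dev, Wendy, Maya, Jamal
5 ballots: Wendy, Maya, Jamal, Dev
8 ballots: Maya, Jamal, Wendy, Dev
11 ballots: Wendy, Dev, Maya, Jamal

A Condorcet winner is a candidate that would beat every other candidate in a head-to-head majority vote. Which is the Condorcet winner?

Wendy vs Dev: 41–11
Wendy vs Jamal: 27–25
Wendy vs Maya: 27–25
Wendy beats every other candidate.

Wendy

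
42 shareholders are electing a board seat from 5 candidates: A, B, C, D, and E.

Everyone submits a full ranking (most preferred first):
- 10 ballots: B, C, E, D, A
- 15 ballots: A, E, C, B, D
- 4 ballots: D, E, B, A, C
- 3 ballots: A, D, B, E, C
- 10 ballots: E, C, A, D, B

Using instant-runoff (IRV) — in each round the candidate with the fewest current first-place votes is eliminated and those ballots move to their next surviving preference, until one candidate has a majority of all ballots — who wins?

E

Round 1: A 18, B 10, C 0, D 4, E 10. C eliminated.
Round 2: A 18, B 10, D 4, E 10. D eliminated.
Round 3: A 18, B 10, E 14. B eliminated.
Round 4: A 18, E 24. E has a majority (≥22).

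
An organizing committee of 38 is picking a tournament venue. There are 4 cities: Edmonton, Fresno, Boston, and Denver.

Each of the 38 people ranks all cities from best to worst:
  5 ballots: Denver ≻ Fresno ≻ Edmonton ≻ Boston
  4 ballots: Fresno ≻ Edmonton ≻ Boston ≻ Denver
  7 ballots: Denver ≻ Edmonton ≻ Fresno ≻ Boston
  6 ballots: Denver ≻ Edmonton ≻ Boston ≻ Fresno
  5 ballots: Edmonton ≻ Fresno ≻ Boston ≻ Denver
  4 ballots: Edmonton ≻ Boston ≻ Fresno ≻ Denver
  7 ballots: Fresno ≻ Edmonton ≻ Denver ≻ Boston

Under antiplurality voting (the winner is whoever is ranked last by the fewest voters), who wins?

Edmonton

Last-place votes: Edmonton 0, Fresno 6, Boston 19, Denver 13.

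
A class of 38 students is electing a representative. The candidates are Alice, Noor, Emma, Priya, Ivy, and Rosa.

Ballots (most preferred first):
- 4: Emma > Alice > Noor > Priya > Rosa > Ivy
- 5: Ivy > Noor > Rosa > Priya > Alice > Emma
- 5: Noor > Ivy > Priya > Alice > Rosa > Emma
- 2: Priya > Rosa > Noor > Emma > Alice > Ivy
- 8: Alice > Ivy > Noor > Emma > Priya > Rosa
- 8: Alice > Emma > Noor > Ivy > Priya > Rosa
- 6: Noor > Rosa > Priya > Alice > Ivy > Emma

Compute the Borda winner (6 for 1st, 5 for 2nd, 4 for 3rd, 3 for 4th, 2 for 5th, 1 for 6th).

Noor

Alice: 4×5 + 5×2 + 5×3 + 2×2 + 8×6 + 8×6 + 6×3 = 163
Noor: 4×4 + 5×5 + 5×6 + 2×4 + 8×4 + 8×4 + 6×6 = 179
Emma: 4×6 + 5×1 + 5×1 + 2×3 + 8×3 + 8×5 + 6×1 = 110
Priya: 4×3 + 5×3 + 5×4 + 2×6 + 8×2 + 8×2 + 6×4 = 115
Ivy: 4×1 + 5×6 + 5×5 + 2×1 + 8×5 + 8×3 + 6×2 = 137
Rosa: 4×2 + 5×4 + 5×2 + 2×5 + 8×1 + 8×1 + 6×5 = 94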